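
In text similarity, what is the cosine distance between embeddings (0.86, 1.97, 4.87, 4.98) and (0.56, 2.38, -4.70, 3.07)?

With u = (0.86, 1.97, 4.87, 4.98), v = (0.56, 2.38, -4.70, 3.07):
u·v = 0.86·0.56 + 1.97·2.38 + 4.87·(-4.7) + 4.98·3.07 = 0.4816 + 4.6886 + (-22.889) + 15.2886 = -2.4302.
|u| = √(0.86² + 1.97² + 4.87² + 4.98²) = √(0.7396 + 3.8809 + 23.7169 + 24.8004) = √53.1378, |v| = √(0.56² + 2.38² + (-4.7)² + 3.07²) = √(0.3136 + 5.6644 + 22.09 + 9.4249) = √37.4929.
cos θ = (u·v)/(|u||v|) = -2.4302/(√53.1378·√37.4929) ≈ -0.0544
Cosine distance = 1 - cos θ ≈ 1 - (-0.0544) = 1.0544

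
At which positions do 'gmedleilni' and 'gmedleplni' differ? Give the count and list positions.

Differing positions: 7. Hamming distance = 1.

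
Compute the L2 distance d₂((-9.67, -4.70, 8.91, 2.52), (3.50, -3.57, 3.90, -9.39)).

√(Σ(x_i - y_i)²) = √((-9.67 - 3.5)² + (-4.7 - (-3.57))² + (8.91 - 3.9)² + (2.52 - (-9.39))²)
= √((-13.17)² + (-1.13)² + 5.01² + 11.91²) = √(173.4489 + 1.2769 + 25.1001 + 141.8481) = √341.674 ≈ 18.4844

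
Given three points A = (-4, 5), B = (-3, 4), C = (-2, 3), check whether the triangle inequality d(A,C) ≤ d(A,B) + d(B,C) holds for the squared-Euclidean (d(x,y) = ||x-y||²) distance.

d(A,B) = 1² + 1² = 2, d(B,C) = 1² + 1² = 2, d(A,C) = 2² + 2² = 8.
d(A,C) = 8 > 2 + 2 = 4. Triangle inequality is VIOLATED. (Squared-Euclidean is not a metric — this is a counterexample.)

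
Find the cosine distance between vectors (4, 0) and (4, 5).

With u = (4, 0), v = (4, 5):
u·v = 4·4 + 0·5 = 16 + 0 = 16.
|u| = √(4² + 0²) = √16, |v| = √(4² + 5²) = √41, so |u||v| = √(16·41) = √656.
cos θ = (u·v)/(|u||v|) = 16/√656 ≈ 0.6247
Cosine distance = 1 - cos θ ≈ 1 - 0.6247 = 0.3753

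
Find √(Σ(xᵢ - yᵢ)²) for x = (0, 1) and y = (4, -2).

√(Σ(x_i - y_i)²) = √((0 - 4)² + (1 - (-2))²)
= √((-4)² + 3²) = √(16 + 9) = √25 = 5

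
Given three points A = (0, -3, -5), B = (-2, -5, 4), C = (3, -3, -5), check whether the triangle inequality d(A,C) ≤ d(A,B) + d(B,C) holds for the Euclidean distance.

d(A,B) = √(2² + 2² + 9²) = √89 ≈ 9.434, d(B,C) = √(5² + 2² + 9²) = √110 ≈ 10.4881, d(A,C) = √(3² + 0² + 0²) = √9 = 3.
d(A,C) = 3 ≤ 9.434 + 10.4881 = 19.9221. Triangle inequality is satisfied.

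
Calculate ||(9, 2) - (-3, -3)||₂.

√(Σ(x_i - y_i)²) = √((9 - (-3))² + (2 - (-3))²)
= √(12² + 5²) = √(144 + 25) = √169 = 13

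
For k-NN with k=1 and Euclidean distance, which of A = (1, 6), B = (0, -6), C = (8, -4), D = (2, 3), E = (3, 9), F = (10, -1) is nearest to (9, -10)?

Distances: d(A) ≈ 17.8885, d(B) ≈ 9.8489, d(C) ≈ 6.0828, d(D) ≈ 14.7648, d(E) ≈ 19.9249, d(F) ≈ 9.0554. Nearest: C = (8, -4) with distance 6.0828.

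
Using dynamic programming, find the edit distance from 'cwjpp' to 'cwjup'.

Let D[i][j] be the edit distance between the first i characters of 'cwjpp' and the first j characters of 'cwjup', with D[i][0] = i, D[0][j] = j, and D[i][j] = D[i-1][j-1] if the characters match, else 1 + min(D[i-1][j], D[i][j-1], D[i-1][j-1]). Filling the table (rows: prefixes of 'cwjpp', columns: prefixes of 'cwjup'):
     ε  c  w  j  u  p
  ε  0  1  2  3  4  5
  c  1  0  1  2  3  4
  w  2  1  0  1  2  3
  j  3  2  1  0  1  2
  p  4  3  2  1  1  1
  p  5  4  3  2  2  1
The bottom-right entry gives D[5][5] = 1, so no sequence of fewer than 1 edit works. Backtracking through the table gives one optimal edit sequence (1 edit):
  cwjpp → cwjup (sub p→u @4)
Edit distance = 1.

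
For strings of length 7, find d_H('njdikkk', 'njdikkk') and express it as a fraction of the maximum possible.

Differing positions: none. Hamming distance = 0. The maximum possible Hamming distance for length-7 strings is 7, so d_H/7 = 0/7 = 0.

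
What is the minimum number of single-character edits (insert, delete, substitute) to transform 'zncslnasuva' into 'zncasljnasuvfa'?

Let D[i][j] be the edit distance between the first i characters of 'zncslnasuva' and the first j characters of 'zncasljnasuvfa', with D[i][0] = i, D[0][j] = j, and D[i][j] = D[i-1][j-1] if the characters match, else 1 + min(D[i-1][j], D[i][j-1], D[i-1][j-1]). Filling the table (rows: prefixes of 'zncslnasuva', columns: prefixes of 'zncasljnasuvfa'):
     ε  z  n  c  a  s  l  j  n  a  s  u  v  f  a
  ε  0  1  2  3  4  5  6  7  8  9 10 11 12 13 14
  z  1  0  1  2  3  4  5  6  7  8  9 10 11 12 13
  n  2  1  0  1  2  3  4  5  6  7  8  9 10 11 12
  c  3  2  1  0  1  2  3  4  5  6  7  8  9 10 11
  s  4  3  2  1  1  1  2  3  4  5  6  7  8  9 10
  l  5  4  3  2  2  2  1  2  3  4  5  6  7  8  9
  n  6  5  4  3  3  3  2  2  2  3  4  5  6  7  8
  a  7  6  5  4  3  4  3  3  3  2  3  4  5  6  7
  s  8  7  6  5  4  3  4  4  4  3  2  3  4  5  6
  u  9  8  7  6  5  4  4  5  5  4  3  2  3  4  5
  v 10  9  8  7  6  5  5  5  6  5  4  3  2  3  4
  a 11 10  9  8  7  6  6  6  6  6  5  4  3  3  3
The bottom-right entry gives D[11][14] = 3, so no sequence of fewer than 3 edits works. Backtracking through the table gives one optimal edit sequence (3 edits):
  zncslnasuva → zncaslnasuva (ins a @4)
  zncaslnasuva → zncasljnasuva (ins j @7)
  zncasljnasuva → zncasljnasuvfa (ins f @13)
Edit distance = 3.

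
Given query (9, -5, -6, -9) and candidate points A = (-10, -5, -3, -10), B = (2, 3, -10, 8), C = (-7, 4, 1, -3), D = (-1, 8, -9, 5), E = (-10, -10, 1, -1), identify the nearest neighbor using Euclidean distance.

Distances: d(A) ≈ 19.2614, d(B) ≈ 20.445, d(C) ≈ 20.5426, d(D) ≈ 21.7715, d(E) ≈ 22.3383. Nearest: A = (-10, -5, -3, -10) with distance 19.2614.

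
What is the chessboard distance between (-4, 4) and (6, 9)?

max(|x_i - y_i|) = max(|-4 - 6|, |4 - 9|) = max(10, 5) = 10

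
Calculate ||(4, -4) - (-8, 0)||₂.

√(Σ(x_i - y_i)²) = √((4 - (-8))² + (-4 - 0)²)
= √(12² + (-4)²) = √(144 + 16) = √160 ≈ 12.6491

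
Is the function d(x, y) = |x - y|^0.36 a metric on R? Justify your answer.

Yes. With 0 < p = 0.36 ≤ 1, d(x,y) = |x-y|^0.36 is a metric on R. Non-negativity and symmetry are immediate; |x-y|^0.36 = 0 ⟺ |x-y| = 0 ⟺ x = y. For the triangle inequality, the function t ↦ t^0.36 is subadditive on [0,∞) when p ≤ 1, so |x-z|^0.36 ≤ (|x-y| + |y-z|)^0.36 ≤ |x-y|^0.36 + |y-z|^0.36.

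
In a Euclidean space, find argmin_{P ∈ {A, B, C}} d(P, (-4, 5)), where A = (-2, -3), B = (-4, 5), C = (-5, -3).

Distances: d(A) ≈ 8.2462, d(B) = 0, d(C) ≈ 8.0623. Nearest: B = (-4, 5) with distance 0.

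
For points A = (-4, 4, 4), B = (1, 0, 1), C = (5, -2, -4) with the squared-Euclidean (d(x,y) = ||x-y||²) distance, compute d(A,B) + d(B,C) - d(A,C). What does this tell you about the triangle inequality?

d(A,B) = 5² + 4² + 3² = 50, d(B,C) = 4² + 2² + 5² = 45, d(A,C) = 9² + 6² + 8² = 181.
d(A,B) + d(B,C) - d(A,C) = 50 + 45 - 181 = 95 - 181 = -86. This is < 0, so the triangle inequality FAILS for these points (squared-Euclidean is not a metric).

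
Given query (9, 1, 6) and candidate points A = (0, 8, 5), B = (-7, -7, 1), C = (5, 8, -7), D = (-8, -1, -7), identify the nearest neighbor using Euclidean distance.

Distances: d(A) ≈ 11.4455, d(B) ≈ 18.5742, d(C) ≈ 15.2971, d(D) ≈ 21.4942. Nearest: A = (0, 8, 5) with distance 11.4455.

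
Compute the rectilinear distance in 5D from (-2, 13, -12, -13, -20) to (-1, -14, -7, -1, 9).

Σ|x_i - y_i| = |-2 - (-1)| + |13 - (-14)| + |-12 - (-7)| + |-13 - (-1)| + |-20 - 9| = 1 + 27 + 5 + 12 + 29 = 74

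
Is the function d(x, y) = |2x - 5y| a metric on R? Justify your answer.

No. d fails symmetry: d(4, 7) = |2·4 - 5·7| = |-27| = 27, but d(7, 4) = |2·7 - 5·4| = |-6| = 6. Since 27 ≠ 6, d(x,y) ≠ d(y,x) in general.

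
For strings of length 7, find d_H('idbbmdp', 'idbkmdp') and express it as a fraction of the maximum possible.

Differing positions: 4. Hamming distance = 1. The maximum possible Hamming distance for length-7 strings is 7, so d_H/7 = 1/7 ≈ 0.1429.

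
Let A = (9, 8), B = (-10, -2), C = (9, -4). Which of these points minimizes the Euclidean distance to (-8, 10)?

Distances: d(A) ≈ 17.1172, d(B) ≈ 12.1655, d(C) ≈ 22.0227. Nearest: B = (-10, -2) with distance 12.1655.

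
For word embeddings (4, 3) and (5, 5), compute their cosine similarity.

With u = (4, 3), v = (5, 5):
u·v = 4·5 + 3·5 = 20 + 15 = 35.
|u| = √(4² + 3²) = √25, |v| = √(5² + 5²) = √50, so |u||v| = √(25·50) = √1250.
cos θ = (u·v)/(|u||v|) = 35/√1250 ≈ 0.9899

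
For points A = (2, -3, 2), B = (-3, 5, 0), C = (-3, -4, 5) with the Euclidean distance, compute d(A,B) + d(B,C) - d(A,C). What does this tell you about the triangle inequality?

d(A,B) = √(5² + 8² + 2²) = √93 ≈ 9.6437, d(B,C) = √(0² + 9² + 5²) = √106 ≈ 10.2956, d(A,C) = √(5² + 1² + 3²) = √35 ≈ 5.9161.
d(A,B) + d(B,C) - d(A,C) = 9.6437 + 10.2956 - 5.9161 = 19.9393 - 5.9161 = 14.0232 (to 4 decimal places). This is ≥ 0, so the triangle inequality holds for these points.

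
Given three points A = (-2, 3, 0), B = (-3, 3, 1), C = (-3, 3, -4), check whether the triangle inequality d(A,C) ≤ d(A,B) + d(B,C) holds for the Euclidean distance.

d(A,B) = √(1² + 0² + 1²) = √2 ≈ 1.4142, d(B,C) = √(0² + 0² + 5²) = √25 = 5, d(A,C) = √(1² + 0² + 4²) = √17 ≈ 4.1231.
d(A,C) ≈ 4.1231 ≤ 1.4142 + 5 = 6.4142. Triangle inequality is satisfied.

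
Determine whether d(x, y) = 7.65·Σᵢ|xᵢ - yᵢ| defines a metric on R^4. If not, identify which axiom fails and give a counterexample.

Yes. The L1 (Manhattan) norm induces a metric on R^4, and multiplying a metric by a positive constant 7.65 > 0 preserves all four axioms: non-negativity (7.65·||x-y|| ≥ 0), identity (7.65·||x-y|| = 0 ⟺ ||x-y|| = 0 ⟺ x = y), symmetry (||x-y|| = ||y-x||), and the triangle inequality (7.65·||x-z|| ≤ 7.65·||x-y|| + 7.65·||y-z||). So d is a metric.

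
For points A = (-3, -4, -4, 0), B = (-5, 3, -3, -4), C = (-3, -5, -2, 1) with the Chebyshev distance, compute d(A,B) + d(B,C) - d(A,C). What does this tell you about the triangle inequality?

d(A,B) = max(2, 7, 1, 4) = 7, d(B,C) = max(2, 8, 1, 5) = 8, d(A,C) = max(0, 1, 2, 1) = 2.
d(A,B) + d(B,C) - d(A,C) = 7 + 8 - 2 = 15 - 2 = 13. This is ≥ 0, so the triangle inequality holds for these points.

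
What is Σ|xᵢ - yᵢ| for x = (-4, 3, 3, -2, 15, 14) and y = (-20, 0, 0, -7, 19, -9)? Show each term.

Σ|x_i - y_i| = |-4 - (-20)| + |3 - 0| + |3 - 0| + |-2 - (-7)| + |15 - 19| + |14 - (-9)| = 16 + 3 + 3 + 5 + 4 + 23 = 54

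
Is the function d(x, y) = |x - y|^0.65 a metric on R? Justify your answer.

Yes. With 0 < p = 0.65 ≤ 1, d(x,y) = |x-y|^0.65 is a metric on R. Non-negativity and symmetry are immediate; |x-y|^0.65 = 0 ⟺ |x-y| = 0 ⟺ x = y. For the triangle inequality, the function t ↦ t^0.65 is subadditive on [0,∞) when p ≤ 1, so |x-z|^0.65 ≤ (|x-y| + |y-z|)^0.65 ≤ |x-y|^0.65 + |y-z|^0.65.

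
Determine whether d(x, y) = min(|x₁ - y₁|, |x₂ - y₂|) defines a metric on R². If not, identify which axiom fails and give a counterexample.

No. d fails identity of indiscernibles: take x = (3, 0) and y = (3, 7). Then d(x,y) = min(|3 - 3|, |0 - 7|) = min(0, 7) = 0, yet x ≠ y.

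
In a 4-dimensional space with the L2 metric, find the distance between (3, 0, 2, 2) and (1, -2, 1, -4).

(Σ|x_i - y_i|^2)^(1/2) = (|3 - 1|^2 + |0 - (-2)|^2 + |2 - 1|^2 + |2 - (-4)|^2)^(1/2)
= (2^2 + 2^2 + 1^2 + 6^2)^(1/2) = (4 + 4 + 1 + 36)^(1/2) = (45)^(1/2) ≈ 6.7082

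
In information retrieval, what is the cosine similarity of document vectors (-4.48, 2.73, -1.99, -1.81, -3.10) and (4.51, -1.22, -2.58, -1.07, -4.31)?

With u = (-4.48, 2.73, -1.99, -1.81, -3.10), v = (4.51, -1.22, -2.58, -1.07, -4.31):
u·v = (-4.48)·4.51 + 2.73·(-1.22) + (-1.99)·(-2.58) + (-1.81)·(-1.07) + (-3.1)·(-4.31) = (-20.2048) + (-3.3306) + 5.1342 + 1.9367 + 13.361 = -3.1035.
|u| = √((-4.48)² + 2.73² + (-1.99)² + (-1.81)² + (-3.1)²) = √(20.0704 + 7.4529 + 3.9601 + 3.2761 + 9.61) = √44.3695, |v| = √(4.51² + (-1.22)² + (-2.58)² + (-1.07)² + (-4.31)²) = √(20.3401 + 1.4884 + 6.6564 + 1.1449 + 18.5761) = √48.2059.
cos θ = (u·v)/(|u||v|) = -3.1035/(√44.3695·√48.2059) ≈ -0.0671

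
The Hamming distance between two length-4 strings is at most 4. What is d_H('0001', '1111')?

Differing positions: 1, 2, 3. Hamming distance = 3. The maximum possible Hamming distance for length-4 strings is 4, so d_H/4 = 3/4 = 0.75.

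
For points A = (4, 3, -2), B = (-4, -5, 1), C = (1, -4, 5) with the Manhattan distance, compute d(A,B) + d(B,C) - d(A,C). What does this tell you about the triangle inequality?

d(A,B) = 8 + 8 + 3 = 19, d(B,C) = 5 + 1 + 4 = 10, d(A,C) = 3 + 7 + 7 = 17.
d(A,B) + d(B,C) - d(A,C) = 19 + 10 - 17 = 29 - 17 = 12. This is ≥ 0, so the triangle inequality holds for these points.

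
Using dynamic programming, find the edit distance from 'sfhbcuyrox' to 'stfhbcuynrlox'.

Let D[i][j] be the edit distance between the first i characters of 'sfhbcuyrox' and the first j characters of 'stfhbcuynrlox', with D[i][0] = i, D[0][j] = j, and D[i][j] = D[i-1][j-1] if the characters match, else 1 + min(D[i-1][j], D[i][j-1], D[i-1][j-1]). Filling the table (rows: prefixes of 'sfhbcuyrox', columns: prefixes of 'stfhbcuynrlox'):
     ε  s  t  f  h  b  c  u  y  n  r  l  o  x
  ε  0  1  2  3  4  5  6  7  8  9 10 11 12 13
  s  1  0  1  2  3  4  5  6  7  8  9 10 11 12
  f  2  1  1  1  2  3  4  5  6  7  8  9 10 11
  h  3  2  2  2  1  2  3  4  5  6  7  8  9 10
  b  4  3  3  3  2  1  2  3  4  5  6  7  8  9
  c  5  4  4  4  3  2  1  2  3  4  5  6  7  8
  u  6  5  5  5  4  3  2  1  2  3  4  5  6  7
  y  7  6  6  6  5  4  3  2  1  2  3  4  5  6
  r  8  7  7  7  6  5  4  3  2  2  2  3  4  5
  o  9  8  8  8  7  6  5  4  3  3  3  3  3  4
  x 10  9  9  9  8  7  6  5  4  4  4  4  4  3
The bottom-right entry gives D[10][13] = 3, so no sequence of fewer than 3 edits works. Backtracking through the table gives one optimal edit sequence (3 edits):
  sfhbcuyrox → stfhbcuyrox (ins t @2)
  stfhbcuyrox → stfhbcuynrox (ins n @9)
  stfhbcuynrox → stfhbcuynrlox (ins l @11)
Edit distance = 3.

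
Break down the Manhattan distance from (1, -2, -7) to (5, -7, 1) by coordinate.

Σ|x_i - y_i| = |1 - 5| + |-2 - (-7)| + |-7 - 1| = 4 + 5 + 8 = 17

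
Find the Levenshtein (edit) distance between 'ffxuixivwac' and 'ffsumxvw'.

Let D[i][j] be the edit distance between the first i characters of 'ffxuixivwac' and the first j characters of 'ffsumxvw', with D[i][0] = i, D[0][j] = j, and D[i][j] = D[i-1][j-1] if the characters match, else 1 + min(D[i-1][j], D[i][j-1], D[i-1][j-1]). Filling the table (rows: prefixes of 'ffxuixivwac', columns: prefixes of 'ffsumxvw'):
     ε  f  f  s  u  m  x  v  w
  ε  0  1  2  3  4  5  6  7  8
  f  1  0  1  2  3  4  5  6  7
  f  2  1  0  1  2  3  4  5  6
  x  3  2  1  1  2  3  3  4  5
  u  4  3  2  2  1  2  3  4  5
  i  5  4  3  3  2  2  3  4  5
  x  6  5  4  4  3  3  2  3  4
  i  7  6  5  5  4  4  3  3  4
  v  8  7  6  6  5  5  4  3  4
  w  9  8  7  7  6  6  5  4  3
  a 10  9  8  8  7  7  6  5  4
  c 11 10  9  9  8  8  7  6  5
The bottom-right entry gives D[11][8] = 5, so no sequence of fewer than 5 edits works. Backtracking through the table gives one optimal edit sequence (5 edits):
  ffxuixivwac → ffsuixivwac (sub x→s @3)
  ffsuixivwac → ffsumxivwac (sub i→m @5)
  ffsumxivwac → ffsumxvwac (del i @7)
  ffsumxvwac → ffsumxvwc (del a @9)
  ffsumxvwc → ffsumxvw (del c @9)
Edit distance = 5.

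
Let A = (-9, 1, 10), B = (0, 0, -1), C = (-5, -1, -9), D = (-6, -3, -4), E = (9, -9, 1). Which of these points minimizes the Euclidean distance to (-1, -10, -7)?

Distances: d(A) ≈ 21.7715, d(B) ≈ 11.7047, d(C) ≈ 10.0499, d(D) ≈ 9.1104, d(E) ≈ 12.8452. Nearest: D = (-6, -3, -4) with distance 9.1104.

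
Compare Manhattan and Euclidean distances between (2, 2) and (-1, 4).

L1 = |2 - (-1)| + |2 - 4| = 3 + 2 = 5
L2 = √(3² + 2²) = √13 ≈ 3.6056
L1 ≥ L2 always (equality iff movement is along one axis); L1 > L2 here.
Ratio L1/L2 = 5/√13 ≈ 1.3868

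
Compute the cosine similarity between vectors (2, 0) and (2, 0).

With u = (2, 0), v = (2, 0):
u·v = 2·2 + 0·0 = 4 + 0 = 4.
|u| = √(2² + 0²) = √4, |v| = √(2² + 0²) = √4, so |u||v| = √(4·4) = √16 = 4.
cos θ = (u·v)/(|u||v|) = 4/4 = 1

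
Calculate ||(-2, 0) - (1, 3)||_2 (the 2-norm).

(Σ|x_i - y_i|^2)^(1/2) = (|-2 - 1|^2 + |0 - 3|^2)^(1/2)
= (3^2 + 3^2)^(1/2) = (9 + 9)^(1/2) = (18)^(1/2) ≈ 4.2426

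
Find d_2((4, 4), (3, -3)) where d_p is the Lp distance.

(Σ|x_i - y_i|^2)^(1/2) = (|4 - 3|^2 + |4 - (-3)|^2)^(1/2)
= (1^2 + 7^2)^(1/2) = (1 + 49)^(1/2) = (50)^(1/2) ≈ 7.0711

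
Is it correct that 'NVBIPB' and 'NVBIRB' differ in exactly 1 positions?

Differing positions: 5. Hamming distance = 1, so the claim is true.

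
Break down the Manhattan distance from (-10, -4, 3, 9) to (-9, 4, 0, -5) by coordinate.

Σ|x_i - y_i| = |-10 - (-9)| + |-4 - 4| + |3 - 0| + |9 - (-5)| = 1 + 8 + 3 + 14 = 26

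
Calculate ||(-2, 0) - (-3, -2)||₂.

√(Σ(x_i - y_i)²) = √((-2 - (-3))² + (0 - (-2))²)
= √(1² + 2²) = √(1 + 4) = √5 ≈ 2.2361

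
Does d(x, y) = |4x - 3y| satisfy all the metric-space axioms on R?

No. d fails symmetry: d(2, 4) = |4·2 - 3·4| = |-4| = 4, but d(4, 2) = |4·4 - 3·2| = |10| = 10. Since 4 ≠ 10, d(x,y) ≠ d(y,x) in general.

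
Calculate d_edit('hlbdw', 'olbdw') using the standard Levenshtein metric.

Let D[i][j] be the edit distance between the first i characters of 'hlbdw' and the first j characters of 'olbdw', with D[i][0] = i, D[0][j] = j, and D[i][j] = D[i-1][j-1] if the characters match, else 1 + min(D[i-1][j], D[i][j-1], D[i-1][j-1]). Filling the table (rows: prefixes of 'hlbdw', columns: prefixes of 'olbdw'):
     ε  o  l  b  d  w
  ε  0  1  2  3  4  5
  h  1  1  2  3  4  5
  l  2  2  1  2  3  4
  b  3  3  2  1  2  3
  d  4  4  3  2  1  2
  w  5  5  4  3  2  1
The bottom-right entry gives D[5][5] = 1, so no sequence of fewer than 1 edit works. Backtracking through the table gives one optimal edit sequence (1 edit):
  hlbdw → olbdw (sub h→o @1)
Edit distance = 1.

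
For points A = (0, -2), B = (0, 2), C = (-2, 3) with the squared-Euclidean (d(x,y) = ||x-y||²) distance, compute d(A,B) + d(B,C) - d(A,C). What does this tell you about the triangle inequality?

d(A,B) = 0² + 4² = 16, d(B,C) = 2² + 1² = 5, d(A,C) = 2² + 5² = 29.
d(A,B) + d(B,C) - d(A,C) = 16 + 5 - 29 = 21 - 29 = -8. This is < 0, so the triangle inequality FAILS for these points (squared-Euclidean is not a metric).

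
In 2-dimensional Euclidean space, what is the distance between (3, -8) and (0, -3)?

√(Σ(x_i - y_i)²) = √((3 - 0)² + (-8 - (-3))²)
= √(3² + (-5)²) = √(9 + 25) = √34 ≈ 5.831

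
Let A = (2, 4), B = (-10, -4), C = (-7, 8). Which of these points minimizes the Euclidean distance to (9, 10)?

Distances: d(A) ≈ 9.2195, d(B) ≈ 23.6008, d(C) ≈ 16.1245. Nearest: A = (2, 4) with distance 9.2195.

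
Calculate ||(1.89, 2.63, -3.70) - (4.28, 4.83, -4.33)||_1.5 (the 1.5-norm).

(Σ|x_i - y_i|^1.5)^(1/1.5) = (|1.89 - 4.28|^1.5 + |2.63 - 4.83|^1.5 + |-3.7 - (-4.33)|^1.5)^(1/1.5)
= (2.39^1.5 + 2.2^1.5 + 0.63^1.5)^(1/1.5) ≈ (3.6949 + 3.2631 + 0.5)^(1/1.5) = (7.458)^(1/1.5) ≈ 3.8172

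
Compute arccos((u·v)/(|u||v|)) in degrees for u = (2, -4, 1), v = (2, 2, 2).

With u = (2, -4, 1), v = (2, 2, 2):
u·v = 2·2 + (-4)·2 + 1·2 = 4 + (-8) + 2 = -2.
|u| = √(2² + (-4)² + 1²) = √21, |v| = √(2² + 2² + 2²) = √12, so |u||v| = √(21·12) = √252.
cos θ = (u·v)/(|u||v|) = -2/√252 ≈ -0.125988
θ = arccos(-0.125988) ≈ 97.24°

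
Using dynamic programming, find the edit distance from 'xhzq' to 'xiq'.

Let D[i][j] be the edit distance between the first i characters of 'xhzq' and the first j characters of 'xiq', with D[i][0] = i, D[0][j] = j, and D[i][j] = D[i-1][j-1] if the characters match, else 1 + min(D[i-1][j], D[i][j-1], D[i-1][j-1]). Filling the table (rows: prefixes of 'xhzq', columns: prefixes of 'xiq'):
     ε  x  i  q
  ε  0  1  2  3
  x  1  0  1  2
  h  2  1  1  2
  z  3  2  2  2
  q  4  3  3  2
The bottom-right entry gives D[4][3] = 2, so no sequence of fewer than 2 edits works. Backtracking through the table gives one optimal edit sequence (2 edits):
  xhzq → xzq (del h @2)
  xzq → xiq (sub z→i @2)
Edit distance = 2.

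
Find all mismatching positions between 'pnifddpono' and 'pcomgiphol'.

Differing positions: 2, 3, 4, 5, 6, 8, 9, 10. Hamming distance = 8.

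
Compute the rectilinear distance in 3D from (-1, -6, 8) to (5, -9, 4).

Σ|x_i - y_i| = |-1 - 5| + |-6 - (-9)| + |8 - 4| = 6 + 3 + 4 = 13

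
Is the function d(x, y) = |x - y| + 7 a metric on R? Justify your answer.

No. d fails identity of indiscernibles (specifically d(x,x) = 0): d(-8, -8) = |-8 - (-8)| + 7 = 0 + 7 = 7 ≠ 0.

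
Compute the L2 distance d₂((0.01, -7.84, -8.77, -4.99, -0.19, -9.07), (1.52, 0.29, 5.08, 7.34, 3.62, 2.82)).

√(Σ(x_i - y_i)²) = √((0.01 - 1.52)² + (-7.84 - 0.29)² + (-8.77 - 5.08)² + (-4.99 - 7.34)² + (-0.19 - 3.62)² + (-9.07 - 2.82)²)
= √((-1.51)² + (-8.13)² + (-13.85)² + (-12.33)² + (-3.81)² + (-11.89)²) = √(2.2801 + 66.0969 + 191.8225 + 152.0289 + 14.5161 + 141.3721) = √568.1166 ≈ 23.8352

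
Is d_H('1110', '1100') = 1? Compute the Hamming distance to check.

Differing positions: 3. Hamming distance = 1, so the claim is true.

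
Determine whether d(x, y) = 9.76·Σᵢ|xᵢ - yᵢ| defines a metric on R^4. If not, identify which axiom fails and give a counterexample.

Yes. The L1 (Manhattan) norm induces a metric on R^4, and multiplying a metric by a positive constant 9.76 > 0 preserves all four axioms: non-negativity (9.76·||x-y|| ≥ 0), identity (9.76·||x-y|| = 0 ⟺ ||x-y|| = 0 ⟺ x = y), symmetry (||x-y|| = ||y-x||), and the triangle inequality (9.76·||x-z|| ≤ 9.76·||x-y|| + 9.76·||y-z||). So d is a metric.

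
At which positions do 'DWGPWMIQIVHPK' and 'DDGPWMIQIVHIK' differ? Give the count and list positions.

Differing positions: 2, 12. Hamming distance = 2.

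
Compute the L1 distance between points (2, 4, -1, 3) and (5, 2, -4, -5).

Σ|x_i - y_i| = |2 - 5| + |4 - 2| + |-1 - (-4)| + |3 - (-5)| = 3 + 2 + 3 + 8 = 16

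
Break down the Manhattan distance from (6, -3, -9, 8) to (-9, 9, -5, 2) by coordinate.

Σ|x_i - y_i| = |6 - (-9)| + |-3 - 9| + |-9 - (-5)| + |8 - 2| = 15 + 12 + 4 + 6 = 37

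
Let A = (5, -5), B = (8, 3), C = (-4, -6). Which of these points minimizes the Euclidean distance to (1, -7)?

Distances: d(A) ≈ 4.4721, d(B) ≈ 12.2066, d(C) ≈ 5.099. Nearest: A = (5, -5) with distance 4.4721.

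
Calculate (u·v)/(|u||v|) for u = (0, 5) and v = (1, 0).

With u = (0, 5), v = (1, 0):
u·v = 0·1 + 5·0 = 0 + 0 = 0.
|u| = √(0² + 5²) = √25, |v| = √(1² + 0²) = √1, so |u||v| = √(25·1) = √25 = 5.
cos θ = (u·v)/(|u||v|) = 0/5 = 0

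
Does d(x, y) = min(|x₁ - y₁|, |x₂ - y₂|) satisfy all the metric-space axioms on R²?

No. d fails identity of indiscernibles: take x = (-5, 0) and y = (-5, 8). Then d(x,y) = min(|-5 - (-5)|, |0 - 8|) = min(0, 8) = 0, yet x ≠ y.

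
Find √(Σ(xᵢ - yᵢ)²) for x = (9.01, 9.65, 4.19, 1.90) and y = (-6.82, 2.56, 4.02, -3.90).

√(Σ(x_i - y_i)²) = √((9.01 - (-6.82))² + (9.65 - 2.56)² + (4.19 - 4.02)² + (1.9 - (-3.9))²)
= √(15.83² + 7.09² + 0.17² + 5.8²) = √(250.5889 + 50.2681 + 0.0289 + 33.64) = √334.5259 ≈ 18.29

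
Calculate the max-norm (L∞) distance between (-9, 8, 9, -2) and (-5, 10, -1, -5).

max(|x_i - y_i|) = max(|-9 - (-5)|, |8 - 10|, |9 - (-1)|, |-2 - (-5)|) = max(4, 2, 10, 3) = 10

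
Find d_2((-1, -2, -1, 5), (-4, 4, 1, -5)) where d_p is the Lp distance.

(Σ|x_i - y_i|^2)^(1/2) = (|-1 - (-4)|^2 + |-2 - 4|^2 + |-1 - 1|^2 + |5 - (-5)|^2)^(1/2)
= (3^2 + 6^2 + 2^2 + 10^2)^(1/2) = (9 + 36 + 4 + 100)^(1/2) = (149)^(1/2) ≈ 12.2066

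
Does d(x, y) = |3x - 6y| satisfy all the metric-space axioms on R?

No. d fails symmetry: d(5, 7) = |3·5 - 6·7| = |-27| = 27, but d(7, 5) = |3·7 - 6·5| = |-9| = 9. Since 27 ≠ 9, d(x,y) ≠ d(y,x) in general.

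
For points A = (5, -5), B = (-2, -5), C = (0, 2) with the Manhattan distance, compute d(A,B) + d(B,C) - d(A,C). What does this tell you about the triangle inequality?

d(A,B) = 7 + 0 = 7, d(B,C) = 2 + 7 = 9, d(A,C) = 5 + 7 = 12.
d(A,B) + d(B,C) - d(A,C) = 7 + 9 - 12 = 16 - 12 = 4. This is ≥ 0, so the triangle inequality holds for these points.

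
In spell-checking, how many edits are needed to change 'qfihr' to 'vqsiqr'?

Let D[i][j] be the edit distance between the first i characters of 'qfihr' and the first j characters of 'vqsiqr', with D[i][0] = i, D[0][j] = j, and D[i][j] = D[i-1][j-1] if the characters match, else 1 + min(D[i-1][j], D[i][j-1], D[i-1][j-1]). Filling the table (rows: prefixes of 'qfihr', columns: prefixes of 'vqsiqr'):
     ε  v  q  s  i  q  r
  ε  0  1  2  3  4  5  6
  q  1  1  1  2  3  4  5
  f  2  2  2  2  3  4  5
  i  3  3  3  3  2  3  4
  h  4  4  4  4  3  3  4
  r  5  5  5  5  4  4  3
The bottom-right entry gives D[5][6] = 3, so no sequence of fewer than 3 edits works. Backtracking through the table gives one optimal edit sequence (3 edits):
  qfihr → vqfihr (ins v @1)
  vqfihr → vqsihr (sub f→s @3)
  vqsihr → vqsiqr (sub h→q @5)
Edit distance = 3.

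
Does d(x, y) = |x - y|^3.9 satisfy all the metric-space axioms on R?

No. d(x,y) = |x-y|^3.9 fails the triangle inequality since p = 3.9 > 1. Counterexample: x = 1, y = 9, z = 21. d(x,z) = |1 - 21|^3.9 = 20^3.9 ≈ 118581.5119, but d(x,y) + d(y,z) = 8^3.9 + 12^3.9 ≈ 3326.9858 + 16173.606 = 19500.5918. Since 118581.5119 > 19500.5918, the triangle inequality is violated.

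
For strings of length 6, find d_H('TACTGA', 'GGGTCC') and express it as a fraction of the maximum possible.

Differing positions: 1, 2, 3, 5, 6. Hamming distance = 5. The maximum possible Hamming distance for length-6 strings is 6, so d_H/6 = 5/6 ≈ 0.8333.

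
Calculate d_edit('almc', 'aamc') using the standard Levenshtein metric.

Let D[i][j] be the edit distance between the first i characters of 'almc' and the first j characters of 'aamc', with D[i][0] = i, D[0][j] = j, and D[i][j] = D[i-1][j-1] if the characters match, else 1 + min(D[i-1][j], D[i][j-1], D[i-1][j-1]). Filling the table (rows: prefixes of 'almc', columns: prefixes of 'aamc'):
     ε  a  a  m  c
  ε  0  1  2  3  4
  a  1  0  1  2  3
  l  2  1  1  2  3
  m  3  2  2  1  2
  c  4  3  3  2  1
The bottom-right entry gives D[4][4] = 1, so no sequence of fewer than 1 edit works. Backtracking through the table gives one optimal edit sequence (1 edit):
  almc → aamc (sub l→a @2)
Edit distance = 1.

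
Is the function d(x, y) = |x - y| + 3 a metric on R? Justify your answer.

No. d fails identity of indiscernibles (specifically d(x,x) = 0): d(-8, -8) = |-8 - (-8)| + 3 = 0 + 3 = 3 ≠ 0.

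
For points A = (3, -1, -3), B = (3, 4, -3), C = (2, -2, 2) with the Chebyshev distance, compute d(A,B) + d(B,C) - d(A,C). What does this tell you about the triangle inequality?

d(A,B) = max(0, 5, 0) = 5, d(B,C) = max(1, 6, 5) = 6, d(A,C) = max(1, 1, 5) = 5.
d(A,B) + d(B,C) - d(A,C) = 5 + 6 - 5 = 11 - 5 = 6. This is ≥ 0, so the triangle inequality holds for these points.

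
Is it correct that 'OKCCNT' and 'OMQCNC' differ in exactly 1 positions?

Differing positions: 2, 3, 6. Hamming distance = 3, so the claim that d_H = 1 is false.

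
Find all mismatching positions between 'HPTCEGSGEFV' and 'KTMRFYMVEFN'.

Differing positions: 1, 2, 3, 4, 5, 6, 7, 8, 11. Hamming distance = 9.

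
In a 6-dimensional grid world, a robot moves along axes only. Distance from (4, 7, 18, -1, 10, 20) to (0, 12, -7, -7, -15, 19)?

Σ|x_i - y_i| = |4 - 0| + |7 - 12| + |18 - (-7)| + |-1 - (-7)| + |10 - (-15)| + |20 - 19| = 4 + 5 + 25 + 6 + 25 + 1 = 66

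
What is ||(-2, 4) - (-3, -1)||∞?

max(|x_i - y_i|) = max(|-2 - (-3)|, |4 - (-1)|) = max(1, 5) = 5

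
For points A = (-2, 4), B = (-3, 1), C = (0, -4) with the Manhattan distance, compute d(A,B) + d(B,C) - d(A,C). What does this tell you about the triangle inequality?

d(A,B) = 1 + 3 = 4, d(B,C) = 3 + 5 = 8, d(A,C) = 2 + 8 = 10.
d(A,B) + d(B,C) - d(A,C) = 4 + 8 - 10 = 12 - 10 = 2. This is ≥ 0, so the triangle inequality holds for these points.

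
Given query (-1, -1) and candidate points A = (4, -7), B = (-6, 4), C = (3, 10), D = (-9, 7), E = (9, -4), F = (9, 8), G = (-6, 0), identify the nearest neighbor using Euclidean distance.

Distances: d(A) ≈ 7.8102, d(B) ≈ 7.0711, d(C) ≈ 11.7047, d(D) ≈ 11.3137, d(E) ≈ 10.4403, d(F) ≈ 13.4536, d(G) ≈ 5.099. Nearest: G = (-6, 0) with distance 5.099.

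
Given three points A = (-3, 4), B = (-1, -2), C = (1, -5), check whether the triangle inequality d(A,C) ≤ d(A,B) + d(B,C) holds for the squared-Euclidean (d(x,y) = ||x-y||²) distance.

d(A,B) = 2² + 6² = 40, d(B,C) = 2² + 3² = 13, d(A,C) = 4² + 9² = 97.
d(A,C) = 97 > 40 + 13 = 53. Triangle inequality is VIOLATED. (Squared-Euclidean is not a metric — this is a counterexample.)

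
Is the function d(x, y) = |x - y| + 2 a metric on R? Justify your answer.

No. d fails identity of indiscernibles (specifically d(x,x) = 0): d(8, 8) = |8 - 8| + 2 = 0 + 2 = 2 ≠ 0.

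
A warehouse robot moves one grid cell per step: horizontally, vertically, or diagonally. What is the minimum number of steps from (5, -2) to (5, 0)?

max(|x_i - y_i|) = max(|5 - 5|, |-2 - 0|) = max(0, 2) = 2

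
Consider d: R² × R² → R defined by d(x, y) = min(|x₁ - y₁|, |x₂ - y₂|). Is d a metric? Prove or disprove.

No. d fails identity of indiscernibles: take x = (-5, 0) and y = (-5, 9). Then d(x,y) = min(|-5 - (-5)|, |0 - 9|) = min(0, 9) = 0, yet x ≠ y.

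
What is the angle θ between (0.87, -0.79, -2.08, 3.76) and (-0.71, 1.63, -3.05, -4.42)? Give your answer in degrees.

With u = (0.87, -0.79, -2.08, 3.76), v = (-0.71, 1.63, -3.05, -4.42):
u·v = 0.87·(-0.71) + (-0.79)·1.63 + (-2.08)·(-3.05) + 3.76·(-4.42) = (-0.6177) + (-1.2877) + 6.344 + (-16.6192) = -12.1806.
|u| = √(0.87² + (-0.79)² + (-2.08)² + 3.76²) = √(0.7569 + 0.6241 + 4.3264 + 14.1376) = √19.845, |v| = √((-0.71)² + 1.63² + (-3.05)² + (-4.42)²) = √(0.5041 + 2.6569 + 9.3025 + 19.5364) = √31.9999.
cos θ = (u·v)/(|u||v|) = -12.1806/(√19.845·√31.9999) ≈ -0.483358
θ = arccos(-0.483358) ≈ 118.9°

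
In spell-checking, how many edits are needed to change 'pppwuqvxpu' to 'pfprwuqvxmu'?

Let D[i][j] be the edit distance between the first i characters of 'pppwuqvxpu' and the first j characters of 'pfprwuqvxmu', with D[i][0] = i, D[0][j] = j, and D[i][j] = D[i-1][j-1] if the characters match, else 1 + min(D[i-1][j], D[i][j-1], D[i-1][j-1]). Filling the table (rows: prefixes of 'pppwuqvxpu', columns: prefixes of 'pfprwuqvxmu'):
     ε  p  f  p  r  w  u  q  v  x  m  u
  ε  0  1  2  3  4  5  6  7  8  9 10 11
  p  1  0  1  2  3  4  5  6  7  8  9 10
  p  2  1  1  1  2  3  4  5  6  7  8  9
  p  3  2  2  1  2  3  4  5  6  7  8  9
  w  4  3  3  2  2  2  3  4  5  6  7  8
  u  5  4  4  3  3  3  2  3  4  5  6  7
  q  6  5  5  4  4  4  3  2  3  4  5  6
  v  7  6  6  5  5  5  4  3  2  3  4  5
  x  8  7  7  6  6  6  5  4  3  2  3  4
  p  9  8  8  7  7  7  6  5  4  3  3  4
  u 10  9  9  8  8  8  7  6  5  4  4  3
The bottom-right entry gives D[10][11] = 3, so no sequence of fewer than 3 edits works. Backtracking through the table gives one optimal edit sequence (3 edits):
  pppwuqvxpu → pfppwuqvxpu (ins f @2)
  pfppwuqvxpu → pfprwuqvxpu (sub p→r @4)
  pfprwuqvxpu → pfprwuqvxmu (sub p→m @10)
Edit distance = 3.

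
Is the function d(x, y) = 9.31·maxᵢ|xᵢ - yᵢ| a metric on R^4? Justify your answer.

Yes. The L∞ (Chebyshev) norm induces a metric on R^4, and multiplying a metric by a positive constant 9.31 > 0 preserves all four axioms: non-negativity (9.31·||x-y|| ≥ 0), identity (9.31·||x-y|| = 0 ⟺ ||x-y|| = 0 ⟺ x = y), symmetry (||x-y|| = ||y-x||), and the triangle inequality (9.31·||x-z|| ≤ 9.31·||x-y|| + 9.31·||y-z||). So d is a metric.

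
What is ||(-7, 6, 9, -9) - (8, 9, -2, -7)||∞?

max(|x_i - y_i|) = max(|-7 - 8|, |6 - 9|, |9 - (-2)|, |-9 - (-7)|) = max(15, 3, 11, 2) = 15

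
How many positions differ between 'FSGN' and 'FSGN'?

Differing positions: none. Hamming distance = 0.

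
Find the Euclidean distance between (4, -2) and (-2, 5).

√(Σ(x_i - y_i)²) = √((4 - (-2))² + (-2 - 5)²)
= √(6² + (-7)²) = √(36 + 49) = √85 ≈ 9.2195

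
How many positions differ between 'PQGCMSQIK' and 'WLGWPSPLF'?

Differing positions: 1, 2, 4, 5, 7, 8, 9. Hamming distance = 7.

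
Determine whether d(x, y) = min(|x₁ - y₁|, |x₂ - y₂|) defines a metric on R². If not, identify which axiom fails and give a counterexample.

No. d fails identity of indiscernibles: take x = (-4, 0) and y = (-4, 4). Then d(x,y) = min(|-4 - (-4)|, |0 - 4|) = min(0, 4) = 0, yet x ≠ y.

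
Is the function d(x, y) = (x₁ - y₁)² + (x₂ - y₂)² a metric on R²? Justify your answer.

No. The squared Euclidean distance fails the triangle inequality. Counterexample: x = (0, 0), y = (4, 2), z = (8, 4). d(x,z) = 8² + 4² = 80, but d(x,y) + d(y,z) = (4² + 2²) + (4² + 2²) = 20 + 20 = 40. Since 80 > 40, the triangle inequality is violated. (Note: √d, the ordinary Euclidean distance, IS a metric.)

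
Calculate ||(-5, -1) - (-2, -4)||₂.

√(Σ(x_i - y_i)²) = √((-5 - (-2))² + (-1 - (-4))²)
= √((-3)² + 3²) = √(9 + 9) = √18 ≈ 4.2426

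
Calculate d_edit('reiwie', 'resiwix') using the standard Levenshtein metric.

Let D[i][j] be the edit distance between the first i characters of 'reiwie' and the first j characters of 'resiwix', with D[i][0] = i, D[0][j] = j, and D[i][j] = D[i-1][j-1] if the characters match, else 1 + min(D[i-1][j], D[i][j-1], D[i-1][j-1]). Filling the table (rows: prefixes of 'reiwie', columns: prefixes of 'resiwix'):
     ε  r  e  s  i  w  i  x
  ε  0  1  2  3  4  5  6  7
  r  1  0  1  2  3  4  5  6
  e  2  1  0  1  2  3  4  5
  i  3  2  1  1  1  2  3  4
  w  4  3  2  2  2  1  2  3
  i  5  4  3  3  2  2  1  2
  e  6  5  4  4  3  3  2  2
The bottom-right entry gives D[6][7] = 2, so no sequence of fewer than 2 edits works. Backtracking through the table gives one optimal edit sequence (2 edits):
  reiwie → resiwie (ins s @3)
  resiwie → resiwix (sub e→x @7)
Edit distance = 2.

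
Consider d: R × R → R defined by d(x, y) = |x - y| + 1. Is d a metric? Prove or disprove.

No. d fails identity of indiscernibles (specifically d(x,x) = 0): d(-5, -5) = |-5 - (-5)| + 1 = 0 + 1 = 1 ≠ 0.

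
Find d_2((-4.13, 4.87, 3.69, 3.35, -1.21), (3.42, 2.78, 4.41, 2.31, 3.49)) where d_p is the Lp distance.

(Σ|x_i - y_i|^2)^(1/2) = (|-4.13 - 3.42|^2 + |4.87 - 2.78|^2 + |3.69 - 4.41|^2 + |3.35 - 2.31|^2 + |-1.21 - 3.49|^2)^(1/2)
= (7.55^2 + 2.09^2 + 0.72^2 + 1.04^2 + 4.7^2)^(1/2) = (57.0025 + 4.3681 + 0.5184 + 1.0816 + 22.09)^(1/2) = (85.0606)^(1/2) ≈ 9.2228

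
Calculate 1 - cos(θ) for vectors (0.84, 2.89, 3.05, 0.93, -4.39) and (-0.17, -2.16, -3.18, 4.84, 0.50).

With u = (0.84, 2.89, 3.05, 0.93, -4.39), v = (-0.17, -2.16, -3.18, 4.84, 0.50):
u·v = 0.84·(-0.17) + 2.89·(-2.16) + 3.05·(-3.18) + 0.93·4.84 + (-4.39)·0.5 = (-0.1428) + (-6.2424) + (-9.699) + 4.5012 + (-2.195) = -13.778.
|u| = √(0.84² + 2.89² + 3.05² + 0.93² + (-4.39)²) = √(0.7056 + 8.3521 + 9.3025 + 0.8649 + 19.2721) = √38.4972, |v| = √((-0.17)² + (-2.16)² + (-3.18)² + 4.84² + 0.5²) = √(0.0289 + 4.6656 + 10.1124 + 23.4256 + 0.25) = √38.4825.
cos θ = (u·v)/(|u||v|) = -13.778/(√38.4972·√38.4825) ≈ -0.358
Cosine distance = 1 - cos θ ≈ 1 - (-0.358) = 1.358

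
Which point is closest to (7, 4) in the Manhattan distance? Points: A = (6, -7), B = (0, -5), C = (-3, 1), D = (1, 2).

Distances: d(A) = 12, d(B) = 16, d(C) = 13, d(D) = 8. Nearest: D = (1, 2) with distance 8.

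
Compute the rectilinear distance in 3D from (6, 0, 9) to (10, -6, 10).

Σ|x_i - y_i| = |6 - 10| + |0 - (-6)| + |9 - 10| = 4 + 6 + 1 = 11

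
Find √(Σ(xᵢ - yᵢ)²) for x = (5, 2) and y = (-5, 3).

√(Σ(x_i - y_i)²) = √((5 - (-5))² + (2 - 3)²)
= √(10² + (-1)²) = √(100 + 1) = √101 ≈ 10.0499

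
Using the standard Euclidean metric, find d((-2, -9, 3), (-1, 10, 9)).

√(Σ(x_i - y_i)²) = √((-2 - (-1))² + (-9 - 10)² + (3 - 9)²)
= √((-1)² + (-19)² + (-6)²) = √(1 + 361 + 36) = √398 ≈ 19.9499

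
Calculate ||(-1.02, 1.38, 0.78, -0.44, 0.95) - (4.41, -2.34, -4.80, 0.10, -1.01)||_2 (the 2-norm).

(Σ|x_i - y_i|^2)^(1/2) = (|-1.02 - 4.41|^2 + |1.38 - (-2.34)|^2 + |0.78 - (-4.8)|^2 + |-0.44 - 0.1|^2 + |0.95 - (-1.01)|^2)^(1/2)
= (5.43^2 + 3.72^2 + 5.58^2 + 0.54^2 + 1.96^2)^(1/2) = (29.4849 + 13.8384 + 31.1364 + 0.2916 + 3.8416)^(1/2) = (78.5929)^(1/2) ≈ 8.8653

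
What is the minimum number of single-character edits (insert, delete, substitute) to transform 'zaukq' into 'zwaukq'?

Let D[i][j] be the edit distance between the first i characters of 'zaukq' and the first j characters of 'zwaukq', with D[i][0] = i, D[0][j] = j, and D[i][j] = D[i-1][j-1] if the characters match, else 1 + min(D[i-1][j], D[i][j-1], D[i-1][j-1]). Filling the table (rows: prefixes of 'zaukq', columns: prefixes of 'zwaukq'):
     ε  z  w  a  u  k  q
  ε  0  1  2  3  4  5  6
  z  1  0  1  2  3  4  5
  a  2  1  1  1  2  3  4
  u  3  2  2  2  1  2  3
  k  4  3  3  3  2  1  2
  q  5  4  4  4  3  2  1
The bottom-right entry gives D[5][6] = 1, so no sequence of fewer than 1 edit works. Backtracking through the table gives one optimal edit sequence (1 edit):
  zaukq → zwaukq (ins w @2)
Edit distance = 1.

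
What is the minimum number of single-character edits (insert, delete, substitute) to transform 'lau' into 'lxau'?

Let D[i][j] be the edit distance between the first i characters of 'lau' and the first j characters of 'lxau', with D[i][0] = i, D[0][j] = j, and D[i][j] = D[i-1][j-1] if the characters match, else 1 + min(D[i-1][j], D[i][j-1], D[i-1][j-1]). Filling the table (rows: prefixes of 'lau', columns: prefixes of 'lxau'):
     ε  l  x  a  u
  ε  0  1  2  3  4
  l  1  0  1  2  3
  a  2  1  1  1  2
  u  3  2  2  2  1
The bottom-right entry gives D[3][4] = 1, so no sequence of fewer than 1 edit works. Backtracking through the table gives one optimal edit sequence (1 edit):
  lau → lxau (ins x @2)
Edit distance = 1.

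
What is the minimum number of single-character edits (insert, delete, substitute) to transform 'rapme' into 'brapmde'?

Let D[i][j] be the edit distance between the first i characters of 'rapme' and the first j characters of 'brapmde', with D[i][0] = i, D[0][j] = j, and D[i][j] = D[i-1][j-1] if the characters match, else 1 + min(D[i-1][j], D[i][j-1], D[i-1][j-1]). Filling the table (rows: prefixes of 'rapme', columns: prefixes of 'brapmde'):
     ε  b  r  a  p  m  d  e
  ε  0  1  2  3  4  5  6  7
  r  1  1  1  2  3  4  5  6
  a  2  2  2  1  2  3  4  5
  p  3  3  3  2  1  2  3  4
  m  4  4  4  3  2  1  2  3
  e  5  5  5  4  3  2  2  2
The bottom-right entry gives D[5][7] = 2, so no sequence of fewer than 2 edits works. Backtracking through the table gives one optimal edit sequence (2 edits):
  rapme → brapme (ins b @1)
  brapme → brapmde (ins d @6)
Edit distance = 2.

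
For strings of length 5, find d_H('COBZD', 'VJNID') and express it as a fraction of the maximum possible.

Differing positions: 1, 2, 3, 4. Hamming distance = 4. The maximum possible Hamming distance for length-5 strings is 5, so d_H/5 = 4/5 = 0.8.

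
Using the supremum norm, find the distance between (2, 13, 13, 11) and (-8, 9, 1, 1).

max(|x_i - y_i|) = max(|2 - (-8)|, |13 - 9|, |13 - 1|, |11 - 1|) = max(10, 4, 12, 10) = 12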